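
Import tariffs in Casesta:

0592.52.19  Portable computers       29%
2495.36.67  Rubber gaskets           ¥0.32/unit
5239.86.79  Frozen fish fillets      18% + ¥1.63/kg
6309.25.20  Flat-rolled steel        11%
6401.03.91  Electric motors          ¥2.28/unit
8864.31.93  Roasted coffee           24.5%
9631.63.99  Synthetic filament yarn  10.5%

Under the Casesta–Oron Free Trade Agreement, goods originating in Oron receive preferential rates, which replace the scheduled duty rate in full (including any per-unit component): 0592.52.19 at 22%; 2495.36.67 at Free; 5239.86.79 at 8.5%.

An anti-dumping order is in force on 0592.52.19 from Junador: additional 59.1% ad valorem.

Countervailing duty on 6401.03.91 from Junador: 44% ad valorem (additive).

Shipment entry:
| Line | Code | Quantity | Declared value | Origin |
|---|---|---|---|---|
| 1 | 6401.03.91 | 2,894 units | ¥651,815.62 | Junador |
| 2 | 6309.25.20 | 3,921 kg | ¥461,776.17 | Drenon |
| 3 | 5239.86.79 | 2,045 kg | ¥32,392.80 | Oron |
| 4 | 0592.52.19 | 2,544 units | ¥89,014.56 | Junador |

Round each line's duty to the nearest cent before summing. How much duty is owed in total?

¥425,367.79

Line 1 (6401.03.91, Junador, 2,894 units, ¥651,815.62):
Base rate for 6401.03.91 is ¥2.28/unit.
Additional duty on 6401.03.91 from Junador: +44% ad valorem. Applied ad valorem rate = 44%.
Duty = ¥651,815.62 × 44% + 2,894 × ¥2.28 = ¥293,397.19.
Line 2 (6309.25.20, Drenon, 3,921 kg, ¥461,776.17):
Base rate for 6309.25.20 is 11%.
Duty = ¥461,776.17 × 11% = ¥50,795.38.
Line 3 (5239.86.79, Oron, 2,045 kg, ¥32,392.80):
Base rate for 5239.86.79 is 18% + ¥1.63/kg.
Origin Oron qualifies under the Casesta–Oron agreement and 5239.86.79 is covered: preferential rate 8.5% applies instead.
Duty = ¥32,392.80 × 8.5% = ¥2,753.39.
Line 4 (0592.52.19, Junador, 2,544 units, ¥89,014.56):
Base rate for 0592.52.19 is 29%.
0592.52.19 has an FTA preferential rate, but origin Junador is not Oron; base rate stands.
Additional duty on 0592.52.19 from Junador: +59.1%. Applied ad valorem rate: 29% + 59.1% = 88.1%.
Duty = ¥89,014.56 × 88.1% = ¥78,421.83.
Total = ¥293,397.19 + ¥50,795.38 + ¥2,753.39 + ¥78,421.83 = ¥425,367.79.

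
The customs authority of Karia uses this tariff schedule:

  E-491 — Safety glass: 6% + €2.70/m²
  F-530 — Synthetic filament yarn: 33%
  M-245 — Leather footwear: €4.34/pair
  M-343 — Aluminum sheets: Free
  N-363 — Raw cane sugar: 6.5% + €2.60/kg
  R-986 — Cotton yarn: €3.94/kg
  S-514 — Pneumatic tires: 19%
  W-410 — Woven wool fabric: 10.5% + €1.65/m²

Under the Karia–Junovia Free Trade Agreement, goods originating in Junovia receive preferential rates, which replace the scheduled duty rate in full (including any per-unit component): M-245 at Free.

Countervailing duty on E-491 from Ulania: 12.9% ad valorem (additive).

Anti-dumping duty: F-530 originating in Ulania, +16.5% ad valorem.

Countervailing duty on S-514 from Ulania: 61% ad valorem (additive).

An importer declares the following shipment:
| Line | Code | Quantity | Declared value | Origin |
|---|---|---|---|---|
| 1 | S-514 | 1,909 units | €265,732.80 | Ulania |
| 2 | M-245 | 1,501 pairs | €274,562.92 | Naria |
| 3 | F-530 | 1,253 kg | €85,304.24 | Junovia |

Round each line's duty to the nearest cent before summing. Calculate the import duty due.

€247,250.98

Line 1 (S-514, Ulania, 1,909 units, €265,732.80):
Base rate for S-514 is 19%.
Additional duty on S-514 from Ulania: +61%. Applied ad valorem rate: 19% + 61% = 80%.
Duty = €265,732.80 × 80% = €212,586.24.
Line 2 (M-245, Naria, 1,501 pairs, €274,562.92):
Base rate for M-245 is €4.34/pair.
M-245 has an FTA preferential rate, but origin Naria is not Junovia; base rate stands.
Duty = 1,501 × €4.34 = €6,514.34.
Line 3 (F-530, Junovia, 1,253 kg, €85,304.24):
Base rate for F-530 is 33%.
Origin Junovia is the FTA partner but F-530 is not on the preference list; base rate stands.
The additional-duty order on F-530 targets Ulania, not Junovia; it does not apply.
Duty = €85,304.24 × 33% = €28,150.40.
Total = €212,586.24 + €6,514.34 + €28,150.40 = €247,250.98.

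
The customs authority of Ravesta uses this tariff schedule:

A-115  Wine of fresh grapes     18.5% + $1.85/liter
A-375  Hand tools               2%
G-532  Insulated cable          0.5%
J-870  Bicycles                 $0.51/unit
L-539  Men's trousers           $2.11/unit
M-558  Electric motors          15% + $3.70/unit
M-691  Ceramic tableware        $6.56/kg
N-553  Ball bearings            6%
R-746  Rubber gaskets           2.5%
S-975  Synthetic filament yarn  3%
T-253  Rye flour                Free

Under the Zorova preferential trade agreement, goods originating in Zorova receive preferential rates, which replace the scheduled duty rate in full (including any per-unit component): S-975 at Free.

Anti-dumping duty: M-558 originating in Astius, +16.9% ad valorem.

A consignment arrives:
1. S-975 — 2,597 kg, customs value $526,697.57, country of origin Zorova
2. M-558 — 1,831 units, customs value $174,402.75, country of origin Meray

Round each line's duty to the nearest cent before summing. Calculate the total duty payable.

Line 1 (S-975, Zorova, 2,597 kg, $526,697.57):
Base rate for S-975 is 3%.
Origin Zorova qualifies under the Ravesta–Zorova agreement and S-975 is covered: preferential rate Free applies instead.
Duty = $526,697.57 × 0% = $0.00.
Line 2 (M-558, Meray, 1,831 units, $174,402.75):
Base rate for M-558 is 15% + $3.70/unit.
The additional-duty order on M-558 targets Astius, not Meray; it does not apply.
Duty = $174,402.75 × 15% + 1,831 × $3.70 = $32,935.11.
Total = $0.00 + $32,935.11 = $32,935.11.

$32,935.11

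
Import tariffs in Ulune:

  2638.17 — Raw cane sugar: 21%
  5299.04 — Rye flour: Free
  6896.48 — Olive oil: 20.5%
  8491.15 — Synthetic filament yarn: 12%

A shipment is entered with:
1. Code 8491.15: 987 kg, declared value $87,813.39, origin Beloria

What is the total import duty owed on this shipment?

$10,537.61

Line 1 (8491.15, Beloria, 987 kg, $87,813.39):
Base rate for 8491.15 is 12%.
Duty = $87,813.39 × 12% = $10,537.61.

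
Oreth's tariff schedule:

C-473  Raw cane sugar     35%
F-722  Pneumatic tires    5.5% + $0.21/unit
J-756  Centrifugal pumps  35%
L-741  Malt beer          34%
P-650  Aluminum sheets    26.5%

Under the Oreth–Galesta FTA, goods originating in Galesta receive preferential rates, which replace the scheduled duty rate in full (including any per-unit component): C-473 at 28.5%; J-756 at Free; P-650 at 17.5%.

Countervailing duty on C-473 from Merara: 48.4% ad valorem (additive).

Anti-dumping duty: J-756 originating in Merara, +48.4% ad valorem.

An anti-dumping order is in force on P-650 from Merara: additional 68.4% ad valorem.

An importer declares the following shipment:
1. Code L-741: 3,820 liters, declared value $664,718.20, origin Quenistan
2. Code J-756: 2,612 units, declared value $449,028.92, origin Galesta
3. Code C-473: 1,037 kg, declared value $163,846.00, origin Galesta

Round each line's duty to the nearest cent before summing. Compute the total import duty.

$272,700.30

Line 1 (L-741, Quenistan, 3,820 liters, $664,718.20):
Base rate for L-741 is 34%.
Duty = $664,718.20 × 34% = $226,004.19.
Line 2 (J-756, Galesta, 2,612 units, $449,028.92):
Base rate for J-756 is 35%.
Origin Galesta qualifies under the Oreth–Galesta agreement and J-756 is covered: preferential rate Free applies instead.
The additional-duty order on J-756 targets Merara, not Galesta; it does not apply.
Duty = $449,028.92 × 0% = $0.00.
Line 3 (C-473, Galesta, 1,037 kg, $163,846.00):
Base rate for C-473 is 35%.
Origin Galesta qualifies under the Oreth–Galesta agreement and C-473 is covered: preferential rate 28.5% applies instead.
The additional-duty order on C-473 targets Merara, not Galesta; it does not apply.
Duty = $163,846.00 × 28.5% = $46,696.11.
Total = $226,004.19 + $0.00 + $46,696.11 = $272,700.30.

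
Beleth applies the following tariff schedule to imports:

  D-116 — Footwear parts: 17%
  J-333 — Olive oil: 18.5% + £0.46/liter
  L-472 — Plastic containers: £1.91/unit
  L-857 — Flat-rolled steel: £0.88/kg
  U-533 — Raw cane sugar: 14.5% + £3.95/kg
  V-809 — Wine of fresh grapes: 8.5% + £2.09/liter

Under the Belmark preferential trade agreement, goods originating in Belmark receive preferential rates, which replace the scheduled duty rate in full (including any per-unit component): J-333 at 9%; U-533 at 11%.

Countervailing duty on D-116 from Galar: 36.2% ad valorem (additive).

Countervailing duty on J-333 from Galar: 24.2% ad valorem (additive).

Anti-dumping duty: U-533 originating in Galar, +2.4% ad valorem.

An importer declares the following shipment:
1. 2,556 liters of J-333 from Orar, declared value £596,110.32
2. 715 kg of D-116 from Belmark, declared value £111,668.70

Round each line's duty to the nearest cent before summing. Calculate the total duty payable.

£130,439.85

Line 1 (J-333, Orar, 2,556 liters, £596,110.32):
Base rate for J-333 is 18.5% + £0.46/liter.
J-333 has an FTA preferential rate, but origin Orar is not Belmark; base rate stands.
The additional-duty order on J-333 targets Galar, not Orar; it does not apply.
Duty = £596,110.32 × 18.5% + 2,556 × £0.46 = £111,456.17.
Line 2 (D-116, Belmark, 715 kg, £111,668.70):
Base rate for D-116 is 17%.
Origin Belmark is the FTA partner but D-116 is not on the preference list; base rate stands.
The additional-duty order on D-116 targets Galar, not Belmark; it does not apply.
Duty = £111,668.70 × 17% = £18,983.68.
Total = £111,456.17 + £18,983.68 = £130,439.85.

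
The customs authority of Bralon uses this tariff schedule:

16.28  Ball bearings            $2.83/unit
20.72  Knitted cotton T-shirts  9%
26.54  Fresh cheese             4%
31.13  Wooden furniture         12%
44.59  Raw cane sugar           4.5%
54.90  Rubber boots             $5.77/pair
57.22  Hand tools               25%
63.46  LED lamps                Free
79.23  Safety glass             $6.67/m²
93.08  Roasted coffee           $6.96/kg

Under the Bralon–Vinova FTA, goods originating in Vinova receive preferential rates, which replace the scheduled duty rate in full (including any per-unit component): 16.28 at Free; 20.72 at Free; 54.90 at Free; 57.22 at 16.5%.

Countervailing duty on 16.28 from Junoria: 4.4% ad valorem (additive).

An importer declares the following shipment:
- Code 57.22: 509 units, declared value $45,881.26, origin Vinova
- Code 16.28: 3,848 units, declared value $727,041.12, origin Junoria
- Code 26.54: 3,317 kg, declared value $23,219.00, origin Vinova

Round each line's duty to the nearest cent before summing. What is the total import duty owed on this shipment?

Line 1 (57.22, Vinova, 509 units, $45,881.26):
Base rate for 57.22 is 25%.
Origin Vinova qualifies under the Bralon–Vinova agreement and 57.22 is covered: preferential rate 16.5% applies instead.
Duty = $45,881.26 × 16.5% = $7,570.41.
Line 2 (16.28, Junoria, 3,848 units, $727,041.12):
Base rate for 16.28 is $2.83/unit.
16.28 has an FTA preferential rate, but origin Junoria is not Vinova; base rate stands.
Additional duty on 16.28 from Junoria: +4.4% ad valorem. Applied ad valorem rate = 4.4%.
Duty = $727,041.12 × 4.4% + 3,848 × $2.83 = $42,879.65.
Line 3 (26.54, Vinova, 3,317 kg, $23,219.00):
Base rate for 26.54 is 4%.
Origin Vinova is the FTA partner but 26.54 is not on the preference list; base rate stands.
Duty = $23,219.00 × 4% = $928.76.
Total = $7,570.41 + $42,879.65 + $928.76 = $51,378.82.

$51,378.82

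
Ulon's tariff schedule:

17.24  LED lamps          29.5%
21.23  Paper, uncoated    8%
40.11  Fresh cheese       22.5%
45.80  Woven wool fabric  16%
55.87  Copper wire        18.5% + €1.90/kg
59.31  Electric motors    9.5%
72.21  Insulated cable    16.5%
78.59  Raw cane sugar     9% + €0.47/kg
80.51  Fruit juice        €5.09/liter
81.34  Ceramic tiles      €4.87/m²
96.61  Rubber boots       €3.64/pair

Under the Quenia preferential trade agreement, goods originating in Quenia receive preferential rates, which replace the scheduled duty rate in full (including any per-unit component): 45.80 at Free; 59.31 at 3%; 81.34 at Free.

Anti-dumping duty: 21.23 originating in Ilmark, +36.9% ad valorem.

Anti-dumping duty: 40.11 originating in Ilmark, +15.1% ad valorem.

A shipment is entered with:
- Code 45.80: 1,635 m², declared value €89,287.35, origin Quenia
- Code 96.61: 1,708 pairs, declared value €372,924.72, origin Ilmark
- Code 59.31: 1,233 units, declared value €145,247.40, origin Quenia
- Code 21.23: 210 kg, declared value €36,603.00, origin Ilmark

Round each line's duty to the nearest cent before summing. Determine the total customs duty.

Line 1 (45.80, Quenia, 1,635 m², €89,287.35):
Base rate for 45.80 is 16%.
Origin Quenia qualifies under the Ulon–Quenia agreement and 45.80 is covered: preferential rate Free applies instead.
Duty = €89,287.35 × 0% = €0.00.
Line 2 (96.61, Ilmark, 1,708 pairs, €372,924.72):
Base rate for 96.61 is €3.64/pair.
Duty = 1,708 × €3.64 = €6,217.12.
Line 3 (59.31, Quenia, 1,233 units, €145,247.40):
Base rate for 59.31 is 9.5%.
Origin Quenia qualifies under the Ulon–Quenia agreement and 59.31 is covered: preferential rate 3% applies instead.
Duty = €145,247.40 × 3% = €4,357.42.
Line 4 (21.23, Ilmark, 210 kg, €36,603.00):
Base rate for 21.23 is 8%.
Additional duty on 21.23 from Ilmark: +36.9%. Applied ad valorem rate: 8% + 36.9% = 44.9%.
Duty = €36,603.00 × 44.9% = €16,434.75.
Total = €0.00 + €6,217.12 + €4,357.42 + €16,434.75 = €27,009.29.

€27,009.29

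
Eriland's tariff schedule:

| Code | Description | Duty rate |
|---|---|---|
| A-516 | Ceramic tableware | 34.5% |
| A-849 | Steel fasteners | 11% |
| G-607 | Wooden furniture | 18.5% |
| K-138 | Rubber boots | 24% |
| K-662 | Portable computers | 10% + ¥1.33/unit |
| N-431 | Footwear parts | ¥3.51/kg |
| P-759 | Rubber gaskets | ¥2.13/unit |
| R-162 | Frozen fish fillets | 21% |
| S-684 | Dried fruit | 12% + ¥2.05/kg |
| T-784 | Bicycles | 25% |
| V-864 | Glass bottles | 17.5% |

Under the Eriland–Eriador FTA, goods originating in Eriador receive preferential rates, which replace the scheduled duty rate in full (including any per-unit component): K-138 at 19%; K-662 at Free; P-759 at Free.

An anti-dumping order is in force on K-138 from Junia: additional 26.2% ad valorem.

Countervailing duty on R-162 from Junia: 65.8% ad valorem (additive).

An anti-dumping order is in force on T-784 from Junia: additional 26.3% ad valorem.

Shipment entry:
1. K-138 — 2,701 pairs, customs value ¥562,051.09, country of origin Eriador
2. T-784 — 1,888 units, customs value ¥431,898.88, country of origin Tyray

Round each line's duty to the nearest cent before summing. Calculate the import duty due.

Line 1 (K-138, Eriador, 2,701 pairs, ¥562,051.09):
Base rate for K-138 is 24%.
Origin Eriador qualifies under the Eriland–Eriador agreement and K-138 is covered: preferential rate 19% applies instead.
The additional-duty order on K-138 targets Junia, not Eriador; it does not apply.
Duty = ¥562,051.09 × 19% = ¥106,789.71.
Line 2 (T-784, Tyray, 1,888 units, ¥431,898.88):
Base rate for T-784 is 25%.
The additional-duty order on T-784 targets Junia, not Tyray; it does not apply.
Duty = ¥431,898.88 × 25% = ¥107,974.72.
Total = ¥106,789.71 + ¥107,974.72 = ¥214,764.43.

¥214,764.43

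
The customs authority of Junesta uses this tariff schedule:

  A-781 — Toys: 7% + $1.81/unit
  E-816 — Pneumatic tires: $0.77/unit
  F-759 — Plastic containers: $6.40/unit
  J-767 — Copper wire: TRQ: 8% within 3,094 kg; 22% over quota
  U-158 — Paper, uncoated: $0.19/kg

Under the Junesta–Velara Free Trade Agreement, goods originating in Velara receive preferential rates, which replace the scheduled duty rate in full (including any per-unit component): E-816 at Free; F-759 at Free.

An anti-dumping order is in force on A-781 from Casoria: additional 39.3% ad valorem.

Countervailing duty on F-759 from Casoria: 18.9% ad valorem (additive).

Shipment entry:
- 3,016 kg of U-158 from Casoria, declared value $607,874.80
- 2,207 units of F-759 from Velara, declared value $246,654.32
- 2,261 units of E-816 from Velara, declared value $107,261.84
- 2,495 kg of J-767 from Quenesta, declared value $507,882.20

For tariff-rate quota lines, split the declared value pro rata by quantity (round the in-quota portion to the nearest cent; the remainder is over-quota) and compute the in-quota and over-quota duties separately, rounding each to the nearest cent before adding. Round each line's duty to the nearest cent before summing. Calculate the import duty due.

Line 1 (U-158, Casoria, 3,016 kg, $607,874.80):
Base rate for U-158 is $0.19/kg.
Duty = 3,016 × $0.19 = $573.04.
Line 2 (F-759, Velara, 2,207 units, $246,654.32):
Base rate for F-759 is $6.40/unit.
Origin Velara qualifies under the Junesta–Velara agreement and F-759 is covered: preferential rate Free applies instead.
The additional-duty order on F-759 targets Casoria, not Velara; it does not apply.
Duty = $246,654.32 × 0% = $0.00.
Line 3 (E-816, Velara, 2,261 units, $107,261.84):
Base rate for E-816 is $0.77/unit.
Origin Velara qualifies under the Junesta–Velara agreement and E-816 is covered: preferential rate Free applies instead.
Duty = $107,261.84 × 0% = $0.00.
Line 4 (J-767, Quenesta, 2,495 kg, $507,882.20):
Code J-767 is under a tariff-rate quota (threshold 3,094 kg). Quantity 2,495 kg is within the quota, so the in-quota rate 8% applies to the full value.
Duty = $507,882.20 × 8% = $40,630.58.
Total = $573.04 + $0.00 + $0.00 + $40,630.58 = $41,203.62.

$41,203.62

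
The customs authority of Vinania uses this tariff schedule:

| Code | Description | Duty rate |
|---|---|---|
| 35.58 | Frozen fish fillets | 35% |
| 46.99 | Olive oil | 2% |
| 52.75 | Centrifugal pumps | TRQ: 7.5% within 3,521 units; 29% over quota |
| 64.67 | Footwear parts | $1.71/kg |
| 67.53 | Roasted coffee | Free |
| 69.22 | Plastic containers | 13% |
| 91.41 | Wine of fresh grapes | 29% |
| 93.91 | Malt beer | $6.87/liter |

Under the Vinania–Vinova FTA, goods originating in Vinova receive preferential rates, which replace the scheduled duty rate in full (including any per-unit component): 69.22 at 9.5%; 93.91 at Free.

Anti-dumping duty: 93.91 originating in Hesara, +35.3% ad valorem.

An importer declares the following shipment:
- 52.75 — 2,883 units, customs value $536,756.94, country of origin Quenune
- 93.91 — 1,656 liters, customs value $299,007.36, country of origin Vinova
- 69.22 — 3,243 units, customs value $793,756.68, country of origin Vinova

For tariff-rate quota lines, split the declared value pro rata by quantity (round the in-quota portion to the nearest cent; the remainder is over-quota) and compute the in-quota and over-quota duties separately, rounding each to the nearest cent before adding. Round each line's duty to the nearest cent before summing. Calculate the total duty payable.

Line 1 (52.75, Quenune, 2,883 units, $536,756.94):
Code 52.75 is under a tariff-rate quota (threshold 3,521 units). Quantity 2,883 units is within the quota, so the in-quota rate 7.5% applies to the full value.
Duty = $536,756.94 × 7.5% = $40,256.77.
Line 2 (93.91, Vinova, 1,656 liters, $299,007.36):
Base rate for 93.91 is $6.87/liter.
Origin Vinova qualifies under the Vinania–Vinova agreement and 93.91 is covered: preferential rate Free applies instead.
The additional-duty order on 93.91 targets Hesara, not Vinova; it does not apply.
Duty = $299,007.36 × 0% = $0.00.
Line 3 (69.22, Vinova, 3,243 units, $793,756.68):
Base rate for 69.22 is 13%.
Origin Vinova qualifies under the Vinania–Vinova agreement and 69.22 is covered: preferential rate 9.5% applies instead.
Duty = $793,756.68 × 9.5% = $75,406.88.
Total = $40,256.77 + $0.00 + $75,406.88 = $115,663.65.

$115,663.65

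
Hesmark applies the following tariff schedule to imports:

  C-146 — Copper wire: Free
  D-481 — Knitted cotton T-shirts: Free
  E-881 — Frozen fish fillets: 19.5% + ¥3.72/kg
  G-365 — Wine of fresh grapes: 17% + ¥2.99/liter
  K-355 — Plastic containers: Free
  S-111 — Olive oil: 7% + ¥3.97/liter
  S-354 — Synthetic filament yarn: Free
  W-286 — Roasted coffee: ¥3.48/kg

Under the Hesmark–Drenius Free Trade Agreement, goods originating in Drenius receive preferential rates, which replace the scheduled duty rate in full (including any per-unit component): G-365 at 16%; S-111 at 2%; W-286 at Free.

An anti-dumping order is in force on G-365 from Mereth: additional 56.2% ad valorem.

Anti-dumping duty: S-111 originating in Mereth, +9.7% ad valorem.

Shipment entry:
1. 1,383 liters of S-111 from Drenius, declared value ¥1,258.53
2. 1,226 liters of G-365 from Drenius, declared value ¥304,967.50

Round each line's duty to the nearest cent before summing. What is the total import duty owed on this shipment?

Line 1 (S-111, Drenius, 1,383 liters, ¥1,258.53):
Base rate for S-111 is 7% + ¥3.97/liter.
Origin Drenius qualifies under the Hesmark–Drenius agreement and S-111 is covered: preferential rate 2% applies instead.
The additional-duty order on S-111 targets Mereth, not Drenius; it does not apply.
Duty = ¥1,258.53 × 2% = ¥25.17.
Line 2 (G-365, Drenius, 1,226 liters, ¥304,967.50):
Base rate for G-365 is 17% + ¥2.99/liter.
Origin Drenius qualifies under the Hesmark–Drenius agreement and G-365 is covered: preferential rate 16% applies instead.
The additional-duty order on G-365 targets Mereth, not Drenius; it does not apply.
Duty = ¥304,967.50 × 16% = ¥48,794.80.
Total = ¥25.17 + ¥48,794.80 = ¥48,819.97.

¥48,819.97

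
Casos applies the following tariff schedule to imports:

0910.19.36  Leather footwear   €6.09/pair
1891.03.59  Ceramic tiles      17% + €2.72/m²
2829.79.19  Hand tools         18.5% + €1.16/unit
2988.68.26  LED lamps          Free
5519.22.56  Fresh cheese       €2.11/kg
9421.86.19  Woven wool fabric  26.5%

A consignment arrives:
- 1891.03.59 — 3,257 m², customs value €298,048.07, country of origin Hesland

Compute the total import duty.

€59,527.21

Line 1 (1891.03.59, Hesland, 3,257 m², €298,048.07):
Base rate for 1891.03.59 is 17% + €2.72/m².
Duty = €298,048.07 × 17% + 3,257 × €2.72 = €59,527.21.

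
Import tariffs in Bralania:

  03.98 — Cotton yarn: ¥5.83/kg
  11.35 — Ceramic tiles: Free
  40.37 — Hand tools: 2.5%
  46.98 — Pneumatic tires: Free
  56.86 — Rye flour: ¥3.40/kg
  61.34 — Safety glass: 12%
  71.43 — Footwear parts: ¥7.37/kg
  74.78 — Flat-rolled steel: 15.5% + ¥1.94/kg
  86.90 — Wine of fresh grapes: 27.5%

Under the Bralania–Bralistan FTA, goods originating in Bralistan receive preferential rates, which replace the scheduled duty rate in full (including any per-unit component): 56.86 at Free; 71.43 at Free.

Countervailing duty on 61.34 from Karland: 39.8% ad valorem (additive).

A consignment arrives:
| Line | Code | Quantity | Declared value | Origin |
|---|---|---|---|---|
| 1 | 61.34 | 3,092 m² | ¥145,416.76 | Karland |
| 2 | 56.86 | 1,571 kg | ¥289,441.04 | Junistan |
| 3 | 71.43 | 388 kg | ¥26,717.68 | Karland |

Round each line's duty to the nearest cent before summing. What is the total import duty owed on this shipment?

Line 1 (61.34, Karland, 3,092 m², ¥145,416.76):
Base rate for 61.34 is 12%.
Additional duty on 61.34 from Karland: +39.8%. Applied ad valorem rate: 12% + 39.8% = 51.8%.
Duty = ¥145,416.76 × 51.8% = ¥75,325.88.
Line 2 (56.86, Junistan, 1,571 kg, ¥289,441.04):
Base rate for 56.86 is ¥3.40/kg.
56.86 has an FTA preferential rate, but origin Junistan is not Bralistan; base rate stands.
Duty = 1,571 × ¥3.40 = ¥5,341.40.
Line 3 (71.43, Karland, 388 kg, ¥26,717.68):
Base rate for 71.43 is ¥7.37/kg.
71.43 has an FTA preferential rate, but origin Karland is not Bralistan; base rate stands.
Duty = 388 × ¥7.37 = ¥2,859.56.
Total = ¥75,325.88 + ¥5,341.40 + ¥2,859.56 = ¥83,526.84.

¥83,526.84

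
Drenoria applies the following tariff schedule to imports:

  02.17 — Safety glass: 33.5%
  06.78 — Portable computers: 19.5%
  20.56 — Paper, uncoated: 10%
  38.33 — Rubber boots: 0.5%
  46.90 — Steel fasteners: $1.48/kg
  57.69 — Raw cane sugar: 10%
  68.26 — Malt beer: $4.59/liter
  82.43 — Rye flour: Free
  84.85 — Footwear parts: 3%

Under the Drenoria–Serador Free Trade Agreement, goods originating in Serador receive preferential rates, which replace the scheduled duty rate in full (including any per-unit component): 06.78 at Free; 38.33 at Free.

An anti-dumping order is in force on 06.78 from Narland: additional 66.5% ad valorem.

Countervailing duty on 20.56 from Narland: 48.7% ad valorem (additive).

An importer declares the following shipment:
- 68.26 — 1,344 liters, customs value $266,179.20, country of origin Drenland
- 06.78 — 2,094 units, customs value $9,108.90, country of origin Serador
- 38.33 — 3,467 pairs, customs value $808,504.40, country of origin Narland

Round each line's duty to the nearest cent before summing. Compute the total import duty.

Line 1 (68.26, Drenland, 1,344 liters, $266,179.20):
Base rate for 68.26 is $4.59/liter.
Duty = 1,344 × $4.59 = $6,168.96.
Line 2 (06.78, Serador, 2,094 units, $9,108.90):
Base rate for 06.78 is 19.5%.
Origin Serador qualifies under the Drenoria–Serador agreement and 06.78 is covered: preferential rate Free applies instead.
The additional-duty order on 06.78 targets Narland, not Serador; it does not apply.
Duty = $9,108.90 × 0% = $0.00.
Line 3 (38.33, Narland, 3,467 pairs, $808,504.40):
Base rate for 38.33 is 0.5%.
38.33 has an FTA preferential rate, but origin Narland is not Serador; base rate stands.
Duty = $808,504.40 × 0.5% = $4,042.52.
Total = $6,168.96 + $0.00 + $4,042.52 = $10,211.48.

$10,211.48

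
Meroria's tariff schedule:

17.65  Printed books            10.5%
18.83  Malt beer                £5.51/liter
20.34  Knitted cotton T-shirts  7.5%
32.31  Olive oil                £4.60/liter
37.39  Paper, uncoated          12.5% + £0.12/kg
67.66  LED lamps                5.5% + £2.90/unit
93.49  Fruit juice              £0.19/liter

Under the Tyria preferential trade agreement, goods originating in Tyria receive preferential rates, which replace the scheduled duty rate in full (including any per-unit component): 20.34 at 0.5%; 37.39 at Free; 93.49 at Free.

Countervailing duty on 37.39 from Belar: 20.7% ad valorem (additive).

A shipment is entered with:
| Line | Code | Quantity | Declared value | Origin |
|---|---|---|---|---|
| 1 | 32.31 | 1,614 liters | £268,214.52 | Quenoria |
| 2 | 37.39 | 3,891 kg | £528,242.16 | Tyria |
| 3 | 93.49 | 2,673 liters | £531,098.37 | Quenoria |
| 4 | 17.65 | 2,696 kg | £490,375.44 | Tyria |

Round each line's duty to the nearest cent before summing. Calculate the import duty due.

£59,421.69

Line 1 (32.31, Quenoria, 1,614 liters, £268,214.52):
Base rate for 32.31 is £4.60/liter.
Duty = 1,614 × £4.60 = £7,424.40.
Line 2 (37.39, Tyria, 3,891 kg, £528,242.16):
Base rate for 37.39 is 12.5% + £0.12/kg.
Origin Tyria qualifies under the Meroria–Tyria agreement and 37.39 is covered: preferential rate Free applies instead.
The additional-duty order on 37.39 targets Belar, not Tyria; it does not apply.
Duty = £528,242.16 × 0% = £0.00.
Line 3 (93.49, Quenoria, 2,673 liters, £531,098.37):
Base rate for 93.49 is £0.19/liter.
93.49 has an FTA preferential rate, but origin Quenoria is not Tyria; base rate stands.
Duty = 2,673 × £0.19 = £507.87.
Line 4 (17.65, Tyria, 2,696 kg, £490,375.44):
Base rate for 17.65 is 10.5%.
Origin Tyria is the FTA partner but 17.65 is not on the preference list; base rate stands.
Duty = £490,375.44 × 10.5% = £51,489.42.
Total = £7,424.40 + £0.00 + £507.87 + £51,489.42 = £59,421.69.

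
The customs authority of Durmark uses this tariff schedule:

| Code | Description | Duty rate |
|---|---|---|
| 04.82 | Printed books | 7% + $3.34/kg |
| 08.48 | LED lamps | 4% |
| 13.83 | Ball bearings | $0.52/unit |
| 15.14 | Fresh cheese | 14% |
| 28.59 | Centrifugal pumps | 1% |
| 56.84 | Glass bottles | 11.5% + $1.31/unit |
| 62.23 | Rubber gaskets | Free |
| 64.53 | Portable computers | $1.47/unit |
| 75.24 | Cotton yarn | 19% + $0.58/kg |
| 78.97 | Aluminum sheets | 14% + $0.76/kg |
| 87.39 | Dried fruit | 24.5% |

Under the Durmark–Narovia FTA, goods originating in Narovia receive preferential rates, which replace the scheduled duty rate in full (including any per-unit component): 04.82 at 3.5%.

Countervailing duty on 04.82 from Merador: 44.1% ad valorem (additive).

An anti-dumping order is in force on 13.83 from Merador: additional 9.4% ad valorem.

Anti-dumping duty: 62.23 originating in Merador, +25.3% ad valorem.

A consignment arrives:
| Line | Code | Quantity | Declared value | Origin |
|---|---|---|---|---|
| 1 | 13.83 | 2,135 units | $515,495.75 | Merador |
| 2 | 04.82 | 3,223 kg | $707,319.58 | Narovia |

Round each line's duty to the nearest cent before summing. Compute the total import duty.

Line 1 (13.83, Merador, 2,135 units, $515,495.75):
Base rate for 13.83 is $0.52/unit.
Additional duty on 13.83 from Merador: +9.4% ad valorem. Applied ad valorem rate = 9.4%.
Duty = $515,495.75 × 9.4% + 2,135 × $0.52 = $49,566.80.
Line 2 (04.82, Narovia, 3,223 kg, $707,319.58):
Base rate for 04.82 is 7% + $3.34/kg.
Origin Narovia qualifies under the Durmark–Narovia agreement and 04.82 is covered: preferential rate 3.5% applies instead.
The additional-duty order on 04.82 targets Merador, not Narovia; it does not apply.
Duty = $707,319.58 × 3.5% = $24,756.19.
Total = $49,566.80 + $24,756.19 = $74,322.99.

$74,322.99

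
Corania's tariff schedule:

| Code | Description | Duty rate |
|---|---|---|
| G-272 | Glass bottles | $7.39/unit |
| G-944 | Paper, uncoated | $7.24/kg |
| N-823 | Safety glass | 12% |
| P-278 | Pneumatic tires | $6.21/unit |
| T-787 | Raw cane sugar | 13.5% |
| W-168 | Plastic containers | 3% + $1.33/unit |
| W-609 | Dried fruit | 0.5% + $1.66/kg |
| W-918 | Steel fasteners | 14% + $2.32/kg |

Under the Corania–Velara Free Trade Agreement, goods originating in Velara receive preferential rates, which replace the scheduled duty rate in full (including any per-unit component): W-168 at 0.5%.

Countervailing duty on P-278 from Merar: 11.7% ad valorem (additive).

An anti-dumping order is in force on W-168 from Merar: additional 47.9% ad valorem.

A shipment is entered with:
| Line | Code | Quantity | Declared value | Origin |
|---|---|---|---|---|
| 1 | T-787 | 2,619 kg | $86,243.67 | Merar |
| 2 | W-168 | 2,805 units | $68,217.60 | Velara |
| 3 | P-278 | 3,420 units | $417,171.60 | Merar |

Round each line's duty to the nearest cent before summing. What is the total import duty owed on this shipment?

Line 1 (T-787, Merar, 2,619 kg, $86,243.67):
Base rate for T-787 is 13.5%.
Duty = $86,243.67 × 13.5% = $11,642.90.
Line 2 (W-168, Velara, 2,805 units, $68,217.60):
Base rate for W-168 is 3% + $1.33/unit.
Origin Velara qualifies under the Corania–Velara agreement and W-168 is covered: preferential rate 0.5% applies instead.
The additional-duty order on W-168 targets Merar, not Velara; it does not apply.
Duty = $68,217.60 × 0.5% = $341.09.
Line 3 (P-278, Merar, 3,420 units, $417,171.60):
Base rate for P-278 is $6.21/unit.
Additional duty on P-278 from Merar: +11.7% ad valorem. Applied ad valorem rate = 11.7%.
Duty = $417,171.60 × 11.7% + 3,420 × $6.21 = $70,047.28.
Total = $11,642.90 + $341.09 + $70,047.28 = $82,031.27.

$82,031.27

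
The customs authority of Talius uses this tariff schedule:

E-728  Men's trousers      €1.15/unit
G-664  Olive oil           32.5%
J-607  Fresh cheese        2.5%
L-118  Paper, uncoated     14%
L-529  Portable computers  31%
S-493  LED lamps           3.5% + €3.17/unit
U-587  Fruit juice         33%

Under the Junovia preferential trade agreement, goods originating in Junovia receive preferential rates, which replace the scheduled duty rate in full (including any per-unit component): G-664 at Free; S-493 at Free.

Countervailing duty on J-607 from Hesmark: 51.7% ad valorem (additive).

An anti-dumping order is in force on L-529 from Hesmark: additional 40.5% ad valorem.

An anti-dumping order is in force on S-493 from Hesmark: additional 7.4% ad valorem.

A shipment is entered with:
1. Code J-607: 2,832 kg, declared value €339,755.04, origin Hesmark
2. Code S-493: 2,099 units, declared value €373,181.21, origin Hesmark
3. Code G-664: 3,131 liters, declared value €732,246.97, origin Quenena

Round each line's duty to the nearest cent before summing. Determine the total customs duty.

€469,458.08

Line 1 (J-607, Hesmark, 2,832 kg, €339,755.04):
Base rate for J-607 is 2.5%.
Additional duty on J-607 from Hesmark: +51.7%. Applied ad valorem rate: 2.5% + 51.7% = 54.2%.
Duty = €339,755.04 × 54.2% = €184,147.23.
Line 2 (S-493, Hesmark, 2,099 units, €373,181.21):
Base rate for S-493 is 3.5% + €3.17/unit.
S-493 has an FTA preferential rate, but origin Hesmark is not Junovia; base rate stands.
Additional duty on S-493 from Hesmark: +7.4%. Applied ad valorem rate: 3.5% + 7.4% = 10.9%.
Duty = €373,181.21 × 10.9% + 2,099 × €3.17 = €47,330.58.
Line 3 (G-664, Quenena, 3,131 liters, €732,246.97):
Base rate for G-664 is 32.5%.
G-664 has an FTA preferential rate, but origin Quenena is not Junovia; base rate stands.
Duty = €732,246.97 × 32.5% = €237,980.27.
Total = €184,147.23 + €47,330.58 + €237,980.27 = €469,458.08.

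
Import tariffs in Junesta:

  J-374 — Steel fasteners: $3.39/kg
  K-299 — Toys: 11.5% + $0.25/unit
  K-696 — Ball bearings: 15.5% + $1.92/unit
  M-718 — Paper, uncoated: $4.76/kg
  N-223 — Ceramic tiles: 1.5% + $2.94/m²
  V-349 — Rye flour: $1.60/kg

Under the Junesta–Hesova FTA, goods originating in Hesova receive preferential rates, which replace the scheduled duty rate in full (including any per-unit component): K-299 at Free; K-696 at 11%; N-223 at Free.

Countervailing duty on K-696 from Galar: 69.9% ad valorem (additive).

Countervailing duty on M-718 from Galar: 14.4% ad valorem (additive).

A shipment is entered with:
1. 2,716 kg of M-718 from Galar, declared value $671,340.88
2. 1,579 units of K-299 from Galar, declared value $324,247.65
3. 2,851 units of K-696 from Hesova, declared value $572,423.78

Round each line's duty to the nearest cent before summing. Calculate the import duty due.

$210,251.10

Line 1 (M-718, Galar, 2,716 kg, $671,340.88):
Base rate for M-718 is $4.76/kg.
Additional duty on M-718 from Galar: +14.4% ad valorem. Applied ad valorem rate = 14.4%.
Duty = $671,340.88 × 14.4% + 2,716 × $4.76 = $109,601.25.
Line 2 (K-299, Galar, 1,579 units, $324,247.65):
Base rate for K-299 is 11.5% + $0.25/unit.
K-299 has an FTA preferential rate, but origin Galar is not Hesova; base rate stands.
Duty = $324,247.65 × 11.5% + 1,579 × $0.25 = $37,683.23.
Line 3 (K-696, Hesova, 2,851 units, $572,423.78):
Base rate for K-696 is 15.5% + $1.92/unit.
Origin Hesova qualifies under the Junesta–Hesova agreement and K-696 is covered: preferential rate 11% applies instead.
The additional-duty order on K-696 targets Galar, not Hesova; it does not apply.
Duty = $572,423.78 × 11% = $62,966.62.
Total = $109,601.25 + $37,683.23 + $62,966.62 = $210,251.10.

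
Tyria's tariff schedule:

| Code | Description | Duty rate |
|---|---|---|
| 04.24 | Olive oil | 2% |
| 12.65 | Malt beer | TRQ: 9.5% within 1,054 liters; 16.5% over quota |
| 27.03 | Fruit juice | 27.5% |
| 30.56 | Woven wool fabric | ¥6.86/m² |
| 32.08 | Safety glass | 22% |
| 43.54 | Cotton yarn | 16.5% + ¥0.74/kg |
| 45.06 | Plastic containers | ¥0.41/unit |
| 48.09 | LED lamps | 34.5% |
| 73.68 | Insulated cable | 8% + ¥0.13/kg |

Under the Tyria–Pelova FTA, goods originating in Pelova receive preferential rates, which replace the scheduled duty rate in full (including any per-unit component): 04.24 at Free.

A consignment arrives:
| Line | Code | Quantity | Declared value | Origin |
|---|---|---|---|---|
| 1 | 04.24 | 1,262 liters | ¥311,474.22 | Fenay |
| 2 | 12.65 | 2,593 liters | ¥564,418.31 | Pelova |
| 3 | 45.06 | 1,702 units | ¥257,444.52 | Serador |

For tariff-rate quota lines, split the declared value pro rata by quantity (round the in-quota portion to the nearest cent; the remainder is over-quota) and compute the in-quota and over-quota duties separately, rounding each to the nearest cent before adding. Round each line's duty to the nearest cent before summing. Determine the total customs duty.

Line 1 (04.24, Fenay, 1,262 liters, ¥311,474.22):
Base rate for 04.24 is 2%.
04.24 has an FTA preferential rate, but origin Fenay is not Pelova; base rate stands.
Duty = ¥311,474.22 × 2% = ¥6,229.48.
Line 2 (12.65, Pelova, 2,593 liters, ¥564,418.31):
Code 12.65 is under a tariff-rate quota (threshold 1,054 liters). In-quota: 1,054 liters at 9.5%; over-quota: 1,539 liters at 16.5%.
Pro-rata value split: in-quota = ¥564,418.31 × 1,054/2,593 = ¥229,424.18; over-quota = ¥564,418.31 − ¥229,424.18 = ¥334,994.13.
In-quota duty = ¥229,424.18 × 9.5% = ¥21,795.30. Over-quota duty = ¥334,994.13 × 16.5% = ¥55,274.03.
Line duty = ¥21,795.30 + ¥55,274.03 = ¥77,069.33.
Line 3 (45.06, Serador, 1,702 units, ¥257,444.52):
Base rate for 45.06 is ¥0.41/unit.
Duty = 1,702 × ¥0.41 = ¥697.82.
Total = ¥6,229.48 + ¥77,069.33 + ¥697.82 = ¥83,996.63.

¥83,996.63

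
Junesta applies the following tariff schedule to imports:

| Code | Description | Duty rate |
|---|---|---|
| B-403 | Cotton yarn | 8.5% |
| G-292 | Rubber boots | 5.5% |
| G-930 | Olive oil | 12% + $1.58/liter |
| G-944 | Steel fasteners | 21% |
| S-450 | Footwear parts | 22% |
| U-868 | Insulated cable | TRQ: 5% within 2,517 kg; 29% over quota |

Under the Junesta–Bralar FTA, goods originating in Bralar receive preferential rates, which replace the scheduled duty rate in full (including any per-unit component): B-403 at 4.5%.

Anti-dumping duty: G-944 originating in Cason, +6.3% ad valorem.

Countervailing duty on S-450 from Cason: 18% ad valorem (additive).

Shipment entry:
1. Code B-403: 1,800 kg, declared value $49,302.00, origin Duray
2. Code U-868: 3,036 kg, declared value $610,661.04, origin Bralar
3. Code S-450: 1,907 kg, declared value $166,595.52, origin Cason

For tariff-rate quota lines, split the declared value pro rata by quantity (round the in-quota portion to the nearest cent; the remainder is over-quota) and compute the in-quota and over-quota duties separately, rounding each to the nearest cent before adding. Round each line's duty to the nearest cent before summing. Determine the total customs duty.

Line 1 (B-403, Duray, 1,800 kg, $49,302.00):
Base rate for B-403 is 8.5%.
B-403 has an FTA preferential rate, but origin Duray is not Bralar; base rate stands.
Duty = $49,302.00 × 8.5% = $4,190.67.
Line 2 (U-868, Bralar, 3,036 kg, $610,661.04):
Code U-868 is under a tariff-rate quota (threshold 2,517 kg). In-quota: 2,517 kg at 5%; over-quota: 519 kg at 29%.
Pro-rata value split: in-quota = $610,661.04 × 2,517/3,036 = $506,269.38; over-quota = $610,661.04 − $506,269.38 = $104,391.66.
In-quota duty = $506,269.38 × 5% = $25,313.47. Over-quota duty = $104,391.66 × 29% = $30,273.58.
Line duty = $25,313.47 + $30,273.58 = $55,587.05.
Line 3 (S-450, Cason, 1,907 kg, $166,595.52):
Base rate for S-450 is 22%.
Additional duty on S-450 from Cason: +18%. Applied ad valorem rate: 22% + 18% = 40%.
Duty = $166,595.52 × 40% = $66,638.21.
Total = $4,190.67 + $55,587.05 + $66,638.21 = $126,415.93.

$126,415.93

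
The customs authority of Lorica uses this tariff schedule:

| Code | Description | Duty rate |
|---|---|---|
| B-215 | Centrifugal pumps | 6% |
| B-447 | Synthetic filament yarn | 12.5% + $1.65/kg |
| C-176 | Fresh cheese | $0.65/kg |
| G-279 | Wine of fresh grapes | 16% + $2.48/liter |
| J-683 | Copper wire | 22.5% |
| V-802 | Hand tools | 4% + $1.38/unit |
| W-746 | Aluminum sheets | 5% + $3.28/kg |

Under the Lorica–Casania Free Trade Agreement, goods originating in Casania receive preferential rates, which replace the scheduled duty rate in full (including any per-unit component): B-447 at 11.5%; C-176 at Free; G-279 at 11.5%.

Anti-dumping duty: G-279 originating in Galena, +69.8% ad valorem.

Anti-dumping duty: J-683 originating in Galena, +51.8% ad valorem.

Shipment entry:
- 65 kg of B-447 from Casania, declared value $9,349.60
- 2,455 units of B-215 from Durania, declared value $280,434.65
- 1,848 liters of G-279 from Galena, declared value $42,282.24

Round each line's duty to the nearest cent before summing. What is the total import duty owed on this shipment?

Line 1 (B-447, Casania, 65 kg, $9,349.60):
Base rate for B-447 is 12.5% + $1.65/kg.
Origin Casania qualifies under the Lorica–Casania agreement and B-447 is covered: preferential rate 11.5% applies instead.
Duty = $9,349.60 × 11.5% = $1,075.20.
Line 2 (B-215, Durania, 2,455 units, $280,434.65):
Base rate for B-215 is 6%.
Duty = $280,434.65 × 6% = $16,826.08.
Line 3 (G-279, Galena, 1,848 liters, $42,282.24):
Base rate for G-279 is 16% + $2.48/liter.
G-279 has an FTA preferential rate, but origin Galena is not Casania; base rate stands.
Additional duty on G-279 from Galena: +69.8%. Applied ad valorem rate: 16% + 69.8% = 85.8%.
Duty = $42,282.24 × 85.8% + 1,848 × $2.48 = $40,861.20.
Total = $1,075.20 + $16,826.08 + $40,861.20 = $58,762.48.

$58,762.48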